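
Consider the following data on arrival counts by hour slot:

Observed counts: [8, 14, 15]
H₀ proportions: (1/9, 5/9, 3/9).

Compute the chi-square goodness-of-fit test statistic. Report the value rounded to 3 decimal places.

n = 37; E_i = n·p_i = [4.11, 20.56, 12.33]
χ² = (8−4.11)²/4.11 + (14−20.56)²/20.56 + (15−12.33)²/12.33 = 6.3459
df = 2

test statistic = 6.346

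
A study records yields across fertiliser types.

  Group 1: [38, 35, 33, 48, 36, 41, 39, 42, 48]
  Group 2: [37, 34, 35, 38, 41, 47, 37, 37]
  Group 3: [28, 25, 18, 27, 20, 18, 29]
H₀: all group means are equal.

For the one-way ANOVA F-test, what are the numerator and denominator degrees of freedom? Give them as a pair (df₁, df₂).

degrees of freedom = [2, 21]

k = 3 groups, N = 24 total
df = (k−1, N−k) = (3−1, 24−3) = (2, 21)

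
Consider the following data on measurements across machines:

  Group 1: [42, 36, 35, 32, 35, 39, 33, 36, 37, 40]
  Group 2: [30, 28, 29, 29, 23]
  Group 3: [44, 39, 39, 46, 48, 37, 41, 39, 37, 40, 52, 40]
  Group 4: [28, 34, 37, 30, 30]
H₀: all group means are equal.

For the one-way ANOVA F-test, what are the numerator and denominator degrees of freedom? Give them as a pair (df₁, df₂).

degrees of freedom = [3, 28]

k = 4 groups, N = 32 total
df = (k−1, N−k) = (4−1, 32−4) = (3, 28)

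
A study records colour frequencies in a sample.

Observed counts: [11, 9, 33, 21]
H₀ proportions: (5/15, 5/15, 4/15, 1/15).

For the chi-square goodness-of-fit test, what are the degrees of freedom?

degrees of freedom = 3

df = k − 1 = 4 − 1 = 3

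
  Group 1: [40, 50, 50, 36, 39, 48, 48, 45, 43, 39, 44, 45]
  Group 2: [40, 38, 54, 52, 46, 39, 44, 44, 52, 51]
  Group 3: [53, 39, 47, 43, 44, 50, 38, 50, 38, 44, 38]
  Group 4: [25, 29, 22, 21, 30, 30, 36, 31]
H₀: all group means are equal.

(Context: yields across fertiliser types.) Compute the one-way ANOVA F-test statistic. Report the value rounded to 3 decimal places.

Group means [43.92, 46.00, 44.00, 28.00], grand mean 41.341
SSB = Σnᵢ(x̄ᵢ−x̄)² = 1798.303; SSW = ΣΣ(x−x̄ᵢ)² = 1026.917
MSB = 1798.303/3 = 599.4343; MSW = 1026.917/37 = 27.7545
F = MSB/MSW = 21.5977
df = (3, 37)

test statistic = 21.598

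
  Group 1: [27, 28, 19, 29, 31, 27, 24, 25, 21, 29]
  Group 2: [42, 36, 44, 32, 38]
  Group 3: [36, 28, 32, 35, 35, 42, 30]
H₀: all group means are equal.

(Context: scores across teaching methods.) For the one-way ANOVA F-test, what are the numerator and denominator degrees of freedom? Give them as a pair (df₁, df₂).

k = 3 groups, N = 22 total
df = (k−1, N−k) = (3−1, 22−3) = (2, 19)

degrees of freedom = [2, 19]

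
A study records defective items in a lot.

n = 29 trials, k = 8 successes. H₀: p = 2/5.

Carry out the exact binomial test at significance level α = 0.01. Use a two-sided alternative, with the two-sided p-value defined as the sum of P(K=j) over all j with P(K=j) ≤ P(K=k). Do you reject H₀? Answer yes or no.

Exact binomial: n=29, k=8, p₀=2/5=0.4000
P(X=j) = C(n,j)·p₀^j·(1−p₀)^(n−j); p = Σ P(X=j) over j with P(X=j) ≤ P(X=8)
p-value (two-sided) = 0.18965
At α=0.01: p ≥ α → fail to reject H₀

reject H₀: no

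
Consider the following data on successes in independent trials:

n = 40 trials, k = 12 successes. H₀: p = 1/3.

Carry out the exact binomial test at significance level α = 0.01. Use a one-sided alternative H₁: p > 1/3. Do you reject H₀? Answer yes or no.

reject H₀: no

Exact binomial: n=40, k=12, p₀=1/3=0.3333
P(X≥12) from Σ C(n,i)·p₀^i·(1−p₀)^(n−i)
p-value (one-sided, H₁ greater) = 0.72648
At α=0.01: p ≥ α → fail to reject H₀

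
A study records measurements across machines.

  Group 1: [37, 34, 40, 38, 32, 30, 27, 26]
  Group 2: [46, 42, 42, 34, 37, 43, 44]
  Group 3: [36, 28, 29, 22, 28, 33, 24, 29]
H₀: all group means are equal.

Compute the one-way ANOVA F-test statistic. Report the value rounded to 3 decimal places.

Group means [33.00, 41.14, 28.62], grand mean 33.957
SSB = Σnᵢ(x̄ᵢ−x̄)² = 596.224; SSW = ΣΣ(x−x̄ᵢ)² = 430.732
MSB = 596.224/2 = 298.1122; MSW = 430.732/20 = 21.5366
F = MSB/MSW = 13.8421
df = (2, 20)

test statistic = 13.842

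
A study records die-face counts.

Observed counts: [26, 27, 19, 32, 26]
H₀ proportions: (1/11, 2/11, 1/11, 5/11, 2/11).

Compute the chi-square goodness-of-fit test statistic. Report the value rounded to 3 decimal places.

n = 130; E_i = n·p_i = [11.82, 23.64, 11.82, 59.09, 23.64]
χ² = (26−11.82)²/11.82 + (27−23.64)²/23.64 + (19−11.82)²/11.82 + (32−59.09)²/59.09 + (26−23.64)²/23.64 = 34.5177
df = 4

test statistic = 34.518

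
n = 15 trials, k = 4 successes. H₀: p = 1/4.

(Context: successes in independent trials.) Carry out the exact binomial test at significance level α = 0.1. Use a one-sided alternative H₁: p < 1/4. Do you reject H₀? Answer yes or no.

Exact binomial: n=15, k=4, p₀=1/4=0.2500
P(X≤4) from Σ C(n,i)·p₀^i·(1−p₀)^(n−i)
p-value (one-sided, H₁ less) = 0.68649
At α=0.1: p ≥ α → fail to reject H₀

reject H₀: no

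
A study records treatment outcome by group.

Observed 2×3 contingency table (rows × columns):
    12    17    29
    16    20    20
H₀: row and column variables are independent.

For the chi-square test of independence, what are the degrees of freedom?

degrees of freedom = 2

df = (r−1)(c−1) = (2−1)·(3−1) = 2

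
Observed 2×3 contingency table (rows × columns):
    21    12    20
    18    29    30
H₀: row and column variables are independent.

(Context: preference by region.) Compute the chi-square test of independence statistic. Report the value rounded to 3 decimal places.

test statistic = 5.020

Row totals [53, 77], col totals [39, 41, 50], n=130
χ² = (21−15.90)²/15.90 + (12−16.72)²/16.72 + (20−20.38)²/20.38 + (18−23.10)²/23.10 + (29−24.28)²/24.28 + (30−29.62)²/29.62 = 5.0199
df = 2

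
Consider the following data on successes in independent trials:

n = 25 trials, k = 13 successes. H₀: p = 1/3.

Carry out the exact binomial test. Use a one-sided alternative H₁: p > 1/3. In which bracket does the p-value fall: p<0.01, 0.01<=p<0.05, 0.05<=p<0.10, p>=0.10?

p-value bracket: 0.01<=p<0.05

Exact binomial: n=25, k=13, p₀=1/3=0.3333
P(X≥13) from Σ C(n,i)·p₀^i·(1−p₀)^(n−i)
p-value (one-sided, H₁ greater) = 0.04151
→ bracket: 0.01<=p<0.05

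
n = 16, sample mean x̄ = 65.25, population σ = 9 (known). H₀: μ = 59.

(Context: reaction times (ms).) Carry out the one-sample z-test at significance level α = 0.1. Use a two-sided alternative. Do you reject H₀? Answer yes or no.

SE = σ/√n = 9/√16 = 2.2500
z = (x̄−μ₀)/SE = (65.25−59)/2.2500 = 2.7778
p-value (two-sided) = 0.00547
At α=0.1: p < α → reject H₀

reject H₀: yes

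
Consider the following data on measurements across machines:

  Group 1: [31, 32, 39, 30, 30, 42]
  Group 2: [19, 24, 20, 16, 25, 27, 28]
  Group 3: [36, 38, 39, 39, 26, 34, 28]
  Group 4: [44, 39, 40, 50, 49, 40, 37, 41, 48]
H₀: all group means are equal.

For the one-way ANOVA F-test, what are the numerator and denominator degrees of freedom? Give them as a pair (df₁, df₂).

degrees of freedom = [3, 25]

k = 4 groups, N = 29 total
df = (k−1, N−k) = (4−1, 29−4) = (3, 25)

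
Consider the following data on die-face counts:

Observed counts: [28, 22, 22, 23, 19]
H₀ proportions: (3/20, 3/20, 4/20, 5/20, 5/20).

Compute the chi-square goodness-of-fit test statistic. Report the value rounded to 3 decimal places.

n = 114; E_i = n·p_i = [17.10, 17.10, 22.80, 28.50, 28.50]
χ² = (28−17.10)²/17.10 + (22−17.10)²/17.10 + (22−22.80)²/22.80 + (23−28.50)²/28.50 + (19−28.50)²/28.50 = 12.6082
df = 4

test statistic = 12.608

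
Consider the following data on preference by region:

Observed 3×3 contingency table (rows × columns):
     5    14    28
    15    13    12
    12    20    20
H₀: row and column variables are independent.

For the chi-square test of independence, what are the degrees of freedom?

df = (r−1)(c−1) = (3−1)·(3−1) = 4

degrees of freedom = 4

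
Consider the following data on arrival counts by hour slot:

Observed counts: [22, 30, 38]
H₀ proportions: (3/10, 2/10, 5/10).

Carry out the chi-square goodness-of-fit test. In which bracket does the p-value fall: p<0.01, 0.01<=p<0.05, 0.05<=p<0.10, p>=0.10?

p-value bracket: p<0.01

n = 90; E_i = n·p_i = [27.00, 18.00, 45.00]
χ² = (22−27.00)²/27.00 + (30−18.00)²/18.00 + (38−45.00)²/45.00 = 10.0148
df = 2
p-value (upper-tail) = 0.00669
→ bracket: p<0.01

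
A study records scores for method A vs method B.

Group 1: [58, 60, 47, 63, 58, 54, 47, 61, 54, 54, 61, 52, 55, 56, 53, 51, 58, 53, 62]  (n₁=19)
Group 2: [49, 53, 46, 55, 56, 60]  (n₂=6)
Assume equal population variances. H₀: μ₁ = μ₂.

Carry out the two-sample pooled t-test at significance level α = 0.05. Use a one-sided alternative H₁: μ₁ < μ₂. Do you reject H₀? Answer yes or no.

reject H₀: no

x̄₁=55.632, s₁=4.681, n₁=19
x̄₂=53.167, s₂=5.037, n₂=6
s_p² = [18·4.681² + 5·5.037²]/23 = 22.6632
SE = √(s_p²·(1/19+1/6)) = 2.2294
t = (55.632−53.167)/2.2294 = 1.1057
df = 23
p-value (one-sided, H₁ less) = 0.85985
At α=0.05: p ≥ α → fail to reject H₀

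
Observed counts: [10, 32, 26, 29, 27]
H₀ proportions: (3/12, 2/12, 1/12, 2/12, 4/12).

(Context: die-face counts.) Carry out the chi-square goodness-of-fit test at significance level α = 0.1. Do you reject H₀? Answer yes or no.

n = 124; E_i = n·p_i = [31.00, 20.67, 10.33, 20.67, 41.33]
χ² = (10−31.00)²/31.00 + (32−20.67)²/20.67 + (26−10.33)²/10.33 + (29−20.67)²/20.67 + (27−41.33)²/41.33 = 52.5242
df = 4
p-value (upper-tail) = 0.00000
At α=0.1: p < α → reject H₀

reject H₀: yes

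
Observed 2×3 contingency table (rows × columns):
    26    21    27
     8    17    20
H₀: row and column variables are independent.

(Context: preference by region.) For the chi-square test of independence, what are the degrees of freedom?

df = (r−1)(c−1) = (2−1)·(3−1) = 2

degrees of freedom = 2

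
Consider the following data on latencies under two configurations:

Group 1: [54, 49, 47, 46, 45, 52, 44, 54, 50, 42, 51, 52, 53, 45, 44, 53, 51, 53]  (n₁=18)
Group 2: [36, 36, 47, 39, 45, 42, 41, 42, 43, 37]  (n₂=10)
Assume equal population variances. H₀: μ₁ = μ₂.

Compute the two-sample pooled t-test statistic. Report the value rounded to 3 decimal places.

x̄₁=49.167, s₁=3.974, n₁=18
x̄₂=40.800, s₂=3.765, n₂=10
s_p² = [17·3.974² + 9·3.765²]/26 = 15.2346
SE = √(s_p²·(1/18+1/10)) = 1.5394
t = (49.167−40.800)/1.5394 = 5.4349
df = 26

test statistic = 5.435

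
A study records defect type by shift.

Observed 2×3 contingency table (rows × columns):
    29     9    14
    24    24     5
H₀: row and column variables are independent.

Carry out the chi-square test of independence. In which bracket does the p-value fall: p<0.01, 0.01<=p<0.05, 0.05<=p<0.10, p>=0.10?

p-value bracket: p<0.01

Row totals [52, 53], col totals [53, 33, 19], n=105
χ² = (29−26.25)²/26.25 + (9−16.34)²/16.34 + (14−9.41)²/9.41 + (24−26.75)²/26.75 + (24−16.66)²/16.66 + (5−9.59)²/9.59 = 11.5446
df = 2
p-value (upper-tail) = 0.00311
→ bracket: p<0.01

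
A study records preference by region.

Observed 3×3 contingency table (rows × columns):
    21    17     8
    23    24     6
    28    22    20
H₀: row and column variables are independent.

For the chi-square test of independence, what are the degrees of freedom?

df = (r−1)(c−1) = (3−1)·(3−1) = 4

degrees of freedom = 4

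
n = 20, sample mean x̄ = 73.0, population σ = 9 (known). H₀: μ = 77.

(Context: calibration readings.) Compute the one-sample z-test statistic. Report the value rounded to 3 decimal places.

SE = σ/√n = 9/√20 = 2.0125
z = (x̄−μ₀)/SE = (73.0−77)/2.0125 = -1.9876

test statistic = -1.988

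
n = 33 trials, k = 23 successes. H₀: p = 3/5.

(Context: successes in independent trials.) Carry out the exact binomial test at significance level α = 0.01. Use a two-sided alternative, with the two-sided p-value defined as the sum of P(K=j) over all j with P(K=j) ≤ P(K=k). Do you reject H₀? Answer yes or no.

Exact binomial: n=33, k=23, p₀=3/5=0.6000
P(X=j) = C(n,j)·p₀^j·(1−p₀)^(n−j); p = Σ P(X=j) over j with P(X=j) ≤ P(X=23)
p-value (two-sided) = 0.29007
At α=0.01: p ≥ α → fail to reject H₀

reject H₀: no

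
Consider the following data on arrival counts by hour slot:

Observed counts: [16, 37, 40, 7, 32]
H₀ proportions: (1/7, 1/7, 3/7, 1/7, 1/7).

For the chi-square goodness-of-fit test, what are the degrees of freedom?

df = k − 1 = 5 − 1 = 4

degrees of freedom = 4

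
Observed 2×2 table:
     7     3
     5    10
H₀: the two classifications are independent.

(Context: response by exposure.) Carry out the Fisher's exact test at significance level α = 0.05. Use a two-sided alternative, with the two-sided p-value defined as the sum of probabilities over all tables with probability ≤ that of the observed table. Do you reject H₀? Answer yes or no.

Margins: r₁=10, r₂=15, c₁=12, c₂=13, n=25
p_obs = C(10,7)·C(15,5)/C(25,12); sum pmf over tables with pmf ≤ p_obs
p-value (two-sided) = 0.11070
At α=0.05: p ≥ α → fail to reject H₀

reject H₀: no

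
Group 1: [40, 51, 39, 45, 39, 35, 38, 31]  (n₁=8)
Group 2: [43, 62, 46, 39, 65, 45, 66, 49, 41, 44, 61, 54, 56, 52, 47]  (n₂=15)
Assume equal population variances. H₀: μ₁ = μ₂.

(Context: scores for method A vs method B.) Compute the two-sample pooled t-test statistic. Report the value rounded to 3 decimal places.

test statistic = -3.275

x̄₁=39.750, s₁=6.065, n₁=8
x̄₂=51.333, s₂=8.918, n₂=15
s_p² = [7·6.065² + 14·8.918²]/21 = 65.2778
SE = √(s_p²·(1/8+1/15)) = 3.5372
t = (39.750−51.333)/3.5372 = -3.2747
df = 21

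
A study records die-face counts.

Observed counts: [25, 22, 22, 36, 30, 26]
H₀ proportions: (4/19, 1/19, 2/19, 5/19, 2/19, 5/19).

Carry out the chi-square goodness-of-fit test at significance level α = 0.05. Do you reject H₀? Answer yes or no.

n = 161; E_i = n·p_i = [33.89, 8.47, 16.95, 42.37, 16.95, 42.37]
χ² = (25−33.89)²/33.89 + (22−8.47)²/8.47 + (22−16.95)²/16.95 + (36−42.37)²/42.37 + (30−16.95)²/16.95 + (26−42.37)²/42.37 = 42.7661
df = 5
p-value (upper-tail) = 0.00000
At α=0.05: p < α → reject H₀

reject H₀: yes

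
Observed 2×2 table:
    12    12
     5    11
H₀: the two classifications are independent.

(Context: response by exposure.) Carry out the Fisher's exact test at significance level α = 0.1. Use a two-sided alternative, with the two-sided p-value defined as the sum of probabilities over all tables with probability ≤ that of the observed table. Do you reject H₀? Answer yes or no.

Margins: r₁=24, r₂=16, c₁=17, c₂=23, n=40
p_obs = C(24,12)·C(16,5)/C(40,17); sum pmf over tables with pmf ≤ p_obs
p-value (two-sided) = 0.33222
At α=0.1: p ≥ α → fail to reject H₀

reject H₀: no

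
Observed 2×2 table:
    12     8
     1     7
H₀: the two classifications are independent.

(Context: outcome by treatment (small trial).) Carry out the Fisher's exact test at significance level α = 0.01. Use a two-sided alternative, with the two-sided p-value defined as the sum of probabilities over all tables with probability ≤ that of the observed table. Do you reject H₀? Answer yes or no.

reject H₀: no

Margins: r₁=20, r₂=8, c₁=13, c₂=15, n=28
p_obs = C(20,12)·C(8,1)/C(28,13); sum pmf over tables with pmf ≤ p_obs
p-value (two-sided) = 0.03768
At α=0.01: p ≥ α → fail to reject H₀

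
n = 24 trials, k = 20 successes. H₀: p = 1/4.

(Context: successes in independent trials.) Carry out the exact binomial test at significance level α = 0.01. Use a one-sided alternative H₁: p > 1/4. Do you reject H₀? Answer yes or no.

Exact binomial: n=24, k=20, p₀=1/4=0.2500
P(X≥20) from Σ C(n,i)·p₀^i·(1−p₀)^(n−i)
p-value (one-sided, H₁ greater) = 0.00000
At α=0.01: p < α → reject H₀

reject H₀: yes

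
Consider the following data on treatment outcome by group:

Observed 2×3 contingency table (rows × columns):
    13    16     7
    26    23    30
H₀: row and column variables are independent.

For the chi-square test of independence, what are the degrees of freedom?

df = (r−1)(c−1) = (2−1)·(3−1) = 2

degrees of freedom = 2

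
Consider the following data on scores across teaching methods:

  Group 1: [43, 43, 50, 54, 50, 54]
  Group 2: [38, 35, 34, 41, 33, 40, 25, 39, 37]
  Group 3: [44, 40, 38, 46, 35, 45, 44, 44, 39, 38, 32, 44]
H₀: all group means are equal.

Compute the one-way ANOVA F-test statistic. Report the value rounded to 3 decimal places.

test statistic = 14.270

Group means [49.00, 35.78, 40.75], grand mean 40.926
SSB = Σnᵢ(x̄ᵢ−x̄)² = 630.046; SSW = ΣΣ(x−x̄ᵢ)² = 529.806
MSB = 630.046/2 = 315.0231; MSW = 529.806/24 = 22.0752
F = MSB/MSW = 14.2704
df = (2, 24)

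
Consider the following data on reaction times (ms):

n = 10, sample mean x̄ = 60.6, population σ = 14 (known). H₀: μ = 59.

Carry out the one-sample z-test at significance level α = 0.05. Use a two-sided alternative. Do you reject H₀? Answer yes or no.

reject H₀: no

SE = σ/√n = 14/√10 = 4.4272
z = (x̄−μ₀)/SE = (60.6−59)/4.4272 = 0.3614
p-value (two-sided) = 0.71780
At α=0.05: p ≥ α → fail to reject H₀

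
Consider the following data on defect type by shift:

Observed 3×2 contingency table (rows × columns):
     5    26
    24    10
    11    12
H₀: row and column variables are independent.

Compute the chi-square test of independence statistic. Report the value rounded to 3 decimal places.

Row totals [31, 34, 23], col totals [40, 48], n=88
χ² = (5−14.09)²/14.09 + (26−16.91)²/16.91 + (24−15.45)²/15.45 + (10−18.55)²/18.55 + (11−10.45)²/10.45 + (12−12.55)²/12.55 = 19.4676
df = 2

test statistic = 19.468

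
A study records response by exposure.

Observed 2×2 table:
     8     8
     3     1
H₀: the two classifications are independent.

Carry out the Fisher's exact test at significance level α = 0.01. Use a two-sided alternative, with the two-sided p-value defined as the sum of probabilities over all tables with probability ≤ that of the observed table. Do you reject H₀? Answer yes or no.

Margins: r₁=16, r₂=4, c₁=11, c₂=9, n=20
p_obs = C(16,8)·C(4,3)/C(20,11); sum pmf over tables with pmf ≤ p_obs
p-value (two-sided) = 0.59133
At α=0.01: p ≥ α → fail to reject H₀

reject H₀: no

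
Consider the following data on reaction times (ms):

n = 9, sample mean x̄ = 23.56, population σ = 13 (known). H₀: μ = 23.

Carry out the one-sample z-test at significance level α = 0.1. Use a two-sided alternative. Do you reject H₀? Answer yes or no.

reject H₀: no

SE = σ/√n = 13/√9 = 4.3333
z = (x̄−μ₀)/SE = (23.56−23)/4.3333 = 0.1292
p-value (two-sided) = 0.89718
At α=0.1: p ≥ α → fail to reject H₀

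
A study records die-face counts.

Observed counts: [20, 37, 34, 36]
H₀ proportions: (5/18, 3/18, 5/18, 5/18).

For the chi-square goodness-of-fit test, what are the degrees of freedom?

df = k − 1 = 4 − 1 = 3

degrees of freedom = 3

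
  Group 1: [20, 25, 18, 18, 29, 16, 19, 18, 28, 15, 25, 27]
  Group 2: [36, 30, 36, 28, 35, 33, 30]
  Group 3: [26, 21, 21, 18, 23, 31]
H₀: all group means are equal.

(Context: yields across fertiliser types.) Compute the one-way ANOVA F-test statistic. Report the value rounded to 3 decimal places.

test statistic = 14.121

Group means [21.50, 32.57, 23.33], grand mean 25.040
SSB = Σnᵢ(x̄ᵢ−x̄)² = 564.912; SSW = ΣΣ(x−x̄ᵢ)² = 440.048
MSB = 564.912/2 = 282.4562; MSW = 440.048/22 = 20.0022
F = MSB/MSW = 14.1213
df = (2, 22)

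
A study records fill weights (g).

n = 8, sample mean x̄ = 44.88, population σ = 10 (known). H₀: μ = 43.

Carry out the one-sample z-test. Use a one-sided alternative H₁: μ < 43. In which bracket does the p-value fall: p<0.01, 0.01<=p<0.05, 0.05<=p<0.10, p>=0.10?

SE = σ/√n = 10/√8 = 3.5355
z = (x̄−μ₀)/SE = (44.88−43)/3.5355 = 0.5317
p-value (one-sided, H₁ less) = 0.70255
→ bracket: p>=0.10

p-value bracket: p>=0.10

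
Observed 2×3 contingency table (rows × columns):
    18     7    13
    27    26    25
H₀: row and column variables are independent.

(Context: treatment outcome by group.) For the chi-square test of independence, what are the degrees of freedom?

degrees of freedom = 2

df = (r−1)(c−1) = (2−1)·(3−1) = 2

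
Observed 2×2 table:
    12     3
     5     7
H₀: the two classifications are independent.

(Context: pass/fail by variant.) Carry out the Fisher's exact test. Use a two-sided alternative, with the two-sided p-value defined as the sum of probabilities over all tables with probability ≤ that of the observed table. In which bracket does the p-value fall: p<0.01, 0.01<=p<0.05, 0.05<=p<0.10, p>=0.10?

Margins: r₁=15, r₂=12, c₁=17, c₂=10, n=27
p_obs = C(15,12)·C(12,5)/C(27,17); sum pmf over tables with pmf ≤ p_obs
p-value (two-sided) = 0.05675
→ bracket: 0.05<=p<0.10

p-value bracket: 0.05<=p<0.10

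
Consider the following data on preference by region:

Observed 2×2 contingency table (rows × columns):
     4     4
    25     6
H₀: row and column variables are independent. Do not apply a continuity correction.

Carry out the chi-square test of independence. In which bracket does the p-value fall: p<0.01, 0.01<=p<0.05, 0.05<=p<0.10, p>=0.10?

p-value bracket: 0.05<=p<0.10

Row totals [8, 31], col totals [29, 10], n=39
χ² = (4−5.95)²/5.95 + (4−2.05)²/2.05 + (25−23.05)²/23.05 + (6−7.95)²/7.95 = 3.1321
df = 1
p-value (upper-tail) = 0.07676
→ bracket: 0.05<=p<0.10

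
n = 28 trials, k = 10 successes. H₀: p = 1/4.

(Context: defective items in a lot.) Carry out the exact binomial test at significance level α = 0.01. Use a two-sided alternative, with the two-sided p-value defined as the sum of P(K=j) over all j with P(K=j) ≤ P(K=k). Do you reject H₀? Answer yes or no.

reject H₀: no

Exact binomial: n=28, k=10, p₀=1/4=0.2500
P(X=j) = C(n,j)·p₀^j·(1−p₀)^(n−j); p = Σ P(X=j) over j with P(X=j) ≤ P(X=10)
p-value (two-sided) = 0.19359
At α=0.01: p ≥ α → fail to reject H₀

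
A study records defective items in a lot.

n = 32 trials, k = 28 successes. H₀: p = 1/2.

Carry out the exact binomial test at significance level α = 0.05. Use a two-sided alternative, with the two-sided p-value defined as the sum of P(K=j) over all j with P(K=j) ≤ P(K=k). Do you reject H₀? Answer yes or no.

Exact binomial: n=32, k=28, p₀=1/2=0.5000
P(X=j) = C(n,j)·p₀^j·(1−p₀)^(n−j); p = Σ P(X=j) over j with P(X=j) ≤ P(X=28)
p-value (two-sided) = 0.00002
At α=0.05: p < α → reject H₀

reject H₀: yes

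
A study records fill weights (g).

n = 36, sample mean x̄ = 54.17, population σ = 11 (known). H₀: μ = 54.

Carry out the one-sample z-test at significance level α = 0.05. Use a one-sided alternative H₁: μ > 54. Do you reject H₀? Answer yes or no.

reject H₀: no

SE = σ/√n = 11/√36 = 1.8333
z = (x̄−μ₀)/SE = (54.17−54)/1.8333 = 0.0927
p-value (one-sided, H₁ greater) = 0.46306
At α=0.05: p ≥ α → fail to reject H₀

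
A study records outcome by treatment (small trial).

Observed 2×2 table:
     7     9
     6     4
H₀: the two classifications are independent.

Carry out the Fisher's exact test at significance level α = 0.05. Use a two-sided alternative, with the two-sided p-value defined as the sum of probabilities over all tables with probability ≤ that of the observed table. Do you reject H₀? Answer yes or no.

reject H₀: no

Margins: r₁=16, r₂=10, c₁=13, c₂=13, n=26
p_obs = C(16,7)·C(10,6)/C(26,13); sum pmf over tables with pmf ≤ p_obs
p-value (two-sided) = 0.68817
At α=0.05: p ≥ α → fail to reject H₀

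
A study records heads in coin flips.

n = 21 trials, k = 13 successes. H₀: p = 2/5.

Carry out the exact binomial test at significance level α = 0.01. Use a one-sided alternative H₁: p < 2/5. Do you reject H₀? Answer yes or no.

Exact binomial: n=21, k=13, p₀=2/5=0.4000
P(X≤13) from Σ C(n,i)·p₀^i·(1−p₀)^(n−i)
p-value (one-sided, H₁ less) = 0.98771
At α=0.01: p ≥ α → fail to reject H₀

reject H₀: no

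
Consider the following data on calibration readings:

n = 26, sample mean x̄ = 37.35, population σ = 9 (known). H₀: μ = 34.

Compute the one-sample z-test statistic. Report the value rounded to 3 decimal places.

test statistic = 1.898

SE = σ/√n = 9/√26 = 1.7650
z = (x̄−μ₀)/SE = (37.35−34)/1.7650 = 1.8980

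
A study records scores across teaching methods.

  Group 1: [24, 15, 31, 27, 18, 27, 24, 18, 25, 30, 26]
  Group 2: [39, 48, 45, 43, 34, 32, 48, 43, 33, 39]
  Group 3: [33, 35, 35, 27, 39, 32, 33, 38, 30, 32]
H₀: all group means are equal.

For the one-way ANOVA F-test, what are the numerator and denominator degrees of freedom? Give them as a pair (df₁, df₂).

k = 3 groups, N = 31 total
df = (k−1, N−k) = (3−1, 31−3) = (2, 28)

degrees of freedom = [2, 28]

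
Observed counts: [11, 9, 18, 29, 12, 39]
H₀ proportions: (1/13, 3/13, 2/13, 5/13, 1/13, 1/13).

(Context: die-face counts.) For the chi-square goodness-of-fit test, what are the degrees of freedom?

df = k − 1 = 6 − 1 = 5

degrees of freedom = 5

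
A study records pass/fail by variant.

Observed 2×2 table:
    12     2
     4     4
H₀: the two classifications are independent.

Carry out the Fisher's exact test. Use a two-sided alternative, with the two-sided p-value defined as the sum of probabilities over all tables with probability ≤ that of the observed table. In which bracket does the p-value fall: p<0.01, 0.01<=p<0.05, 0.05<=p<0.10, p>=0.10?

Margins: r₁=14, r₂=8, c₁=16, c₂=6, n=22
p_obs = C(14,12)·C(8,4)/C(22,16); sum pmf over tables with pmf ≤ p_obs
p-value (two-sided) = 0.13650
→ bracket: p>=0.10

p-value bracket: p>=0.10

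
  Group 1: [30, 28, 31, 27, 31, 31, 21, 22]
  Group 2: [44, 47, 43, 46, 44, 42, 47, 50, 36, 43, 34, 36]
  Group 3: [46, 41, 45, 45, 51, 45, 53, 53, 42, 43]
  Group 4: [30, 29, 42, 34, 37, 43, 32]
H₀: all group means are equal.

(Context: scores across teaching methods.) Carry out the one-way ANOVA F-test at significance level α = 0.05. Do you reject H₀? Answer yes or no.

reject H₀: yes

Group means [27.62, 42.67, 46.40, 35.29], grand mean 39.027
SSB = Σnᵢ(x̄ᵢ−x̄)² = 1840.603; SSW = ΣΣ(x−x̄ᵢ)² = 748.370
MSB = 1840.603/3 = 613.5342; MSW = 748.370/33 = 22.6779
F = MSB/MSW = 27.0543
df = (3, 33)
p-value (upper-tail) = 0.00000
At α=0.05: p < α → reject H₀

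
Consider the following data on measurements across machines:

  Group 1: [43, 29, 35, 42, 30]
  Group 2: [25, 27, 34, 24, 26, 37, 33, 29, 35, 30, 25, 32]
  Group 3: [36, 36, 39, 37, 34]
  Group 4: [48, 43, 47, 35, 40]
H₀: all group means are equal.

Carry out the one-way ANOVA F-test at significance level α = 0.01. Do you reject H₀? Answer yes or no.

Group means [35.80, 29.75, 36.40, 42.60], grand mean 34.481
SSB = Σnᵢ(x̄ᵢ−x̄)² = 625.291; SSW = ΣΣ(x−x̄ᵢ)² = 511.450
MSB = 625.291/3 = 208.4302; MSW = 511.450/23 = 22.2370
F = MSB/MSW = 9.3731
df = (3, 23)
p-value (upper-tail) = 0.00031
At α=0.01: p < α → reject H₀

reject H₀: yes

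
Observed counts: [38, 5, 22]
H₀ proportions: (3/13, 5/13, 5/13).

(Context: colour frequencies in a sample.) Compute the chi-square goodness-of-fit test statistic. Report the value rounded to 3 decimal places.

n = 65; E_i = n·p_i = [15.00, 25.00, 25.00]
χ² = (38−15.00)²/15.00 + (5−25.00)²/25.00 + (22−25.00)²/25.00 = 51.6267
df = 2

test statistic = 51.627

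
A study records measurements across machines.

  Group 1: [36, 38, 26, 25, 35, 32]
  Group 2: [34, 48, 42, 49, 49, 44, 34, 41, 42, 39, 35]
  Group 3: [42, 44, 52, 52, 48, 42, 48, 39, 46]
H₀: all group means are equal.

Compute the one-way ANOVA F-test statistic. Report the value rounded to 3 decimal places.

Group means [32.00, 41.55, 45.89], grand mean 40.846
SSB = Σnᵢ(x̄ᵢ−x̄)² = 703.768; SSW = ΣΣ(x−x̄ᵢ)² = 633.616
MSB = 703.768/2 = 351.8842; MSW = 633.616/23 = 27.5485
F = MSB/MSW = 12.7732
df = (2, 23)

test statistic = 12.773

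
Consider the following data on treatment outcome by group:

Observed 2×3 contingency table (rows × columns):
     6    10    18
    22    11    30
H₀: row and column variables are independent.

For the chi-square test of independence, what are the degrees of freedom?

df = (r−1)(c−1) = (2−1)·(3−1) = 2

degrees of freedom = 2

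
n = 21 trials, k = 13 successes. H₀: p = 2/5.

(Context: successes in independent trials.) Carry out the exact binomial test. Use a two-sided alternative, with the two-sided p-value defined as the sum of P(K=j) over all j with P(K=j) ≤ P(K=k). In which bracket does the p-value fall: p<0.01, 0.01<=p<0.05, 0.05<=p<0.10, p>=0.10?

Exact binomial: n=21, k=13, p₀=2/5=0.4000
P(X=j) = C(n,j)·p₀^j·(1−p₀)^(n−j); p = Σ P(X=j) over j with P(X=j) ≤ P(X=13)
p-value (two-sided) = 0.04625
→ bracket: 0.01<=p<0.05

p-value bracket: 0.01<=p<0.05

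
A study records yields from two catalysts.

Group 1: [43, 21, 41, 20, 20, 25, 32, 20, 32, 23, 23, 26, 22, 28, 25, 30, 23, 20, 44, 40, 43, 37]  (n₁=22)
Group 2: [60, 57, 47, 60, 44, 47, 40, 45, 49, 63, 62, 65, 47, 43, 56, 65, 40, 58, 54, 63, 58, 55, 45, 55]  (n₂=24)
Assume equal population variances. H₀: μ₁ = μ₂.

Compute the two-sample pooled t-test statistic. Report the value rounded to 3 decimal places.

x̄₁=29.000, s₁=8.597, n₁=22
x̄₂=53.250, s₂=8.131, n₂=24
s_p² = [21·8.597² + 23·8.131²]/44 = 69.8295
SE = √(s_p²·(1/22+1/24)) = 2.4665
t = (29.000−53.250)/2.4665 = -9.8317
df = 44

test statistic = -9.832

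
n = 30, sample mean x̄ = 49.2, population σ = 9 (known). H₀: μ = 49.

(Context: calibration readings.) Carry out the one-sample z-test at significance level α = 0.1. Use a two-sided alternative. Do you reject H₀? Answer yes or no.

SE = σ/√n = 9/√30 = 1.6432
z = (x̄−μ₀)/SE = (49.2−49)/1.6432 = 0.1217
p-value (two-sided) = 0.90312
At α=0.1: p ≥ α → fail to reject H₀

reject H₀: no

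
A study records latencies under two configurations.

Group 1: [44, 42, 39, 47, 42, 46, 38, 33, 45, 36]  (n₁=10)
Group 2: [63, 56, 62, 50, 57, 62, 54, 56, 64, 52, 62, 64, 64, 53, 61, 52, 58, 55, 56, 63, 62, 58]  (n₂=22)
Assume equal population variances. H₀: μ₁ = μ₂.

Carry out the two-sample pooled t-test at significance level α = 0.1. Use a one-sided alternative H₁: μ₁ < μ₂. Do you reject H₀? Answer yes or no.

x̄₁=41.200, s₁=4.590, n₁=10
x̄₂=58.364, s₂=4.510, n₂=22
s_p² = [9·4.590² + 21·4.510²]/30 = 20.5564
SE = √(s_p²·(1/10+1/22)) = 1.7292
t = (41.200−58.364)/1.7292 = -9.9260
df = 30
p-value (one-sided, H₁ less) = 0.00000
At α=0.1: p < α → reject H₀

reject H₀: yes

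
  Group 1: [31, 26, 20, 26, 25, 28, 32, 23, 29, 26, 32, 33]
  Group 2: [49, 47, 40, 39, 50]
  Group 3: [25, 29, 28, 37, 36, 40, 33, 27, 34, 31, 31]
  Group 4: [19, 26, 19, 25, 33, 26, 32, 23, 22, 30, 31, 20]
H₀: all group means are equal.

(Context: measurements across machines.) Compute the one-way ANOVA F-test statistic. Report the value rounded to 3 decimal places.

test statistic = 22.828

Group means [27.58, 45.00, 31.91, 25.50], grand mean 30.325
SSB = Σnᵢ(x̄ᵢ−x̄)² = 1473.949; SSW = ΣΣ(x−x̄ᵢ)² = 774.826
MSB = 1473.949/3 = 491.3164; MSW = 774.826/36 = 21.5229
F = MSB/MSW = 22.8276
df = (3, 36)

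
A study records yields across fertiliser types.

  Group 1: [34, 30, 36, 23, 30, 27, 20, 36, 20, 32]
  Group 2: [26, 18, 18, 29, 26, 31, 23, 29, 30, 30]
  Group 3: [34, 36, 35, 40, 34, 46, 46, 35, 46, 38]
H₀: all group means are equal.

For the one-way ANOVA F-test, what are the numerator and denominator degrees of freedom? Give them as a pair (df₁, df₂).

degrees of freedom = [2, 27]

k = 3 groups, N = 30 total
df = (k−1, N−k) = (3−1, 30−3) = (2, 27)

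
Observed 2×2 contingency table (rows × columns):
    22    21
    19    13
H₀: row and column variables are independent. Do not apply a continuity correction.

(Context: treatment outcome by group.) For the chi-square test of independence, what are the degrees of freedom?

df = (r−1)(c−1) = (2−1)·(2−1) = 1

degrees of freedom = 1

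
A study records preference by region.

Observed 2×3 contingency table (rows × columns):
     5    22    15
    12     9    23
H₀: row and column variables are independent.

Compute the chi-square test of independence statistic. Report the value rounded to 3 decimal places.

test statistic = 9.977

Row totals [42, 44], col totals [17, 31, 38], n=86
χ² = (5−8.30)²/8.30 + (22−15.14)²/15.14 + (15−18.56)²/18.56 + (12−8.70)²/8.70 + (9−15.86)²/15.86 + (23−19.44)²/19.44 = 9.9771
df = 2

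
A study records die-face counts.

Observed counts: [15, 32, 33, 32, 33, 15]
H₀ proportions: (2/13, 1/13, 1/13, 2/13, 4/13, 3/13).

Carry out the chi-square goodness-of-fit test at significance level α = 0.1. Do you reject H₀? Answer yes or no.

n = 160; E_i = n·p_i = [24.62, 12.31, 12.31, 24.62, 49.23, 36.92]
χ² = (15−24.62)²/24.62 + (32−12.31)²/12.31 + (33−12.31)²/12.31 + (32−24.62)²/24.62 + (33−49.23)²/49.23 + (15−36.92)²/36.92 = 90.6359
df = 5
p-value (upper-tail) = 0.00000
At α=0.1: p < α → reject H₀

reject H₀: yes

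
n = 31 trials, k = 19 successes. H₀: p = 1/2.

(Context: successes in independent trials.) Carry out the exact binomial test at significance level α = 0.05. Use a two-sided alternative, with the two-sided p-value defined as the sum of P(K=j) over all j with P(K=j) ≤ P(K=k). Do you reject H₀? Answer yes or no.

Exact binomial: n=31, k=19, p₀=1/2=0.5000
P(X=j) = C(n,j)·p₀^j·(1−p₀)^(n−j); p = Σ P(X=j) over j with P(X=j) ≤ P(X=19)
p-value (two-sided) = 0.28104
At α=0.05: p ≥ α → fail to reject H₀

reject H₀: no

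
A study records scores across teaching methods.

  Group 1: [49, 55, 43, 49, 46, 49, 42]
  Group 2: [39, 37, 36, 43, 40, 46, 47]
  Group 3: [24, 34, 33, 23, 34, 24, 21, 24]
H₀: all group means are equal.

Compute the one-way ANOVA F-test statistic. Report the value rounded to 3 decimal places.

Group means [47.57, 41.14, 27.12], grand mean 38.091
SSB = Σnᵢ(x̄ᵢ−x̄)² = 1656.372; SSW = ΣΣ(x−x̄ᵢ)² = 439.446
MSB = 1656.372/2 = 828.1859; MSW = 439.446/19 = 23.1288
F = MSB/MSW = 35.8076
df = (2, 19)

test statistic = 35.808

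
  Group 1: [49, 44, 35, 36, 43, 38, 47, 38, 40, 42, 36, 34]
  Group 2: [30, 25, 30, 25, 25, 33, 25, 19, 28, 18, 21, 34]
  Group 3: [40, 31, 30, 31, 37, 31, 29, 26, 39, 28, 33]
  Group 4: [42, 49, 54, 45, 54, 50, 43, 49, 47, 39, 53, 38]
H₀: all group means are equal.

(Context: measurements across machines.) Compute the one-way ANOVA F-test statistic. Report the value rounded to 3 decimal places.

test statistic = 38.676

Group means [40.17, 26.08, 32.27, 46.92], grand mean 36.447
SSB = Σnᵢ(x̄ᵢ−x̄)² = 2961.935; SSW = ΣΣ(x−x̄ᵢ)² = 1097.682
MSB = 2961.935/3 = 987.3117; MSW = 1097.682/43 = 25.5275
F = MSB/MSW = 38.6764
df = (3, 43)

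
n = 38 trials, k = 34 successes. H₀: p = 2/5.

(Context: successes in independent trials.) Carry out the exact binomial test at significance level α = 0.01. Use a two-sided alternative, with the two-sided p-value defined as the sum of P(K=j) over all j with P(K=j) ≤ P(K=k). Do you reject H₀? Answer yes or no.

Exact binomial: n=38, k=34, p₀=2/5=0.4000
P(X=j) = C(n,j)·p₀^j·(1−p₀)^(n−j); p = Σ P(X=j) over j with P(X=j) ≤ P(X=34)
p-value (two-sided) = 0.00000
At α=0.01: p < α → reject H₀

reject H₀: yes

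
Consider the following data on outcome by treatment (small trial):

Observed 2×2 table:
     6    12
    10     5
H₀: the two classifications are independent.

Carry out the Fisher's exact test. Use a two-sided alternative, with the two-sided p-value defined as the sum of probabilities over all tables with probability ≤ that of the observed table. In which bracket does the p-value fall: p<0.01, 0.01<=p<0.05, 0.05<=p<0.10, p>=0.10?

Margins: r₁=18, r₂=15, c₁=16, c₂=17, n=33
p_obs = C(18,6)·C(15,10)/C(33,16); sum pmf over tables with pmf ≤ p_obs
p-value (two-sided) = 0.08441
→ bracket: 0.05<=p<0.10

p-value bracket: 0.05<=p<0.10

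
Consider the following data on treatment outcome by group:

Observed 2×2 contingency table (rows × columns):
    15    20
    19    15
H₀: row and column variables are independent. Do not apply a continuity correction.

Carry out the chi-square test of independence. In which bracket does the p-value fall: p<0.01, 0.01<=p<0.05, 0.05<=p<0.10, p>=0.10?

Row totals [35, 34], col totals [34, 35], n=69
χ² = (15−17.25)²/17.25 + (20−17.75)²/17.75 + (19−16.75)²/16.75 + (15−17.25)²/17.25 = 1.1706
df = 1
p-value (upper-tail) = 0.27927
→ bracket: p>=0.10

p-value bracket: p>=0.10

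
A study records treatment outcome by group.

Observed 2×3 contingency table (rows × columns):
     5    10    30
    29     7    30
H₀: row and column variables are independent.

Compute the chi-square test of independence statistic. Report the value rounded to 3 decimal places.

Row totals [45, 66], col totals [34, 17, 60], n=111
χ² = (5−13.78)²/13.78 + (10−6.89)²/6.89 + (30−24.32)²/24.32 + (29−20.22)²/20.22 + (7−10.11)²/10.11 + (30−35.68)²/35.68 = 13.9987
df = 2

test statistic = 13.999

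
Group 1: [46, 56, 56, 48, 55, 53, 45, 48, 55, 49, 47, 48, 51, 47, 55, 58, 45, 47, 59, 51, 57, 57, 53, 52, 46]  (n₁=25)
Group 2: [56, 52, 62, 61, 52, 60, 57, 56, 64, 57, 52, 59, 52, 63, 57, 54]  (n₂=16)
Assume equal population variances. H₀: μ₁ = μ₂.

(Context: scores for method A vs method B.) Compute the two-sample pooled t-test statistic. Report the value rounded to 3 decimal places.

test statistic = -4.135

x̄₁=51.360, s₁=4.517, n₁=25
x̄₂=57.125, s₂=4.080, n₂=16
s_p² = [24·4.517² + 15·4.080²]/39 = 18.9618
SE = √(s_p²·(1/25+1/16)) = 1.3941
t = (51.360−57.125)/1.3941 = -4.1352
df = 39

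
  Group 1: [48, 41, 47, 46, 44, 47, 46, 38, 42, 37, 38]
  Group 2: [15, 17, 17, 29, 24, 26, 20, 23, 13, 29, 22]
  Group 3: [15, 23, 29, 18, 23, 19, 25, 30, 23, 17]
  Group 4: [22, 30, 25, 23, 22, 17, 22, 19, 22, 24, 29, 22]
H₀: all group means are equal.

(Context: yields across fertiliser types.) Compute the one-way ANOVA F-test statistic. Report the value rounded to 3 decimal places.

test statistic = 57.465

Group means [43.09, 21.36, 22.20, 23.08], grand mean 27.455
SSB = Σnᵢ(x̄ᵢ−x̄)² = 3602.938; SSW = ΣΣ(x−x̄ᵢ)² = 835.971
MSB = 3602.938/3 = 1200.9793; MSW = 835.971/40 = 20.8993
F = MSB/MSW = 57.4651
df = (3, 40)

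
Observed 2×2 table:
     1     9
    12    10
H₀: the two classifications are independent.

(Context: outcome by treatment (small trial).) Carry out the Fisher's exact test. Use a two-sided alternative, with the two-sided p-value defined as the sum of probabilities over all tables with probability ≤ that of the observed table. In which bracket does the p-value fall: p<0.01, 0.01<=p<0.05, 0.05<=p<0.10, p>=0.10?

p-value bracket: 0.01<=p<0.05

Margins: r₁=10, r₂=22, c₁=13, c₂=19, n=32
p_obs = C(10,1)·C(22,12)/C(32,13); sum pmf over tables with pmf ≤ p_obs
p-value (two-sided) = 0.02367
→ bracket: 0.01<=p<0.05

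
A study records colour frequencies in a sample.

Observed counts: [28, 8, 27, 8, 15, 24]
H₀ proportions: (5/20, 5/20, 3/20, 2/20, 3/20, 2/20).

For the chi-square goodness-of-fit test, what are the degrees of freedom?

degrees of freedom = 5

df = k − 1 = 6 − 1 = 5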